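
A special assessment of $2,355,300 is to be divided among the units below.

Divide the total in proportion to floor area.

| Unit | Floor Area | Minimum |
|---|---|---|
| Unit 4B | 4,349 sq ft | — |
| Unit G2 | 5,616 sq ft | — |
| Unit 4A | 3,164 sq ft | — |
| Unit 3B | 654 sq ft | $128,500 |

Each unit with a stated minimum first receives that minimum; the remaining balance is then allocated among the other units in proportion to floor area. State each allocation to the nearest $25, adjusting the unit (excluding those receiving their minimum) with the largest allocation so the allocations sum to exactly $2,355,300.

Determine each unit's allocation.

Unit 4B: $737,625 | Unit G2: $952,525 | Unit 4A: $536,650 | Unit 3B: $128,500

Guaranteed amounts: Unit 3B $128,500. Remaining pool $2,226,800.
Remaining pool split over remaining floor area 13,129: Unit 4B 737,630.68 → $737,625; Unit G2 952,525.62 → $952,525; Unit 4A 536,643.70 → $536,650.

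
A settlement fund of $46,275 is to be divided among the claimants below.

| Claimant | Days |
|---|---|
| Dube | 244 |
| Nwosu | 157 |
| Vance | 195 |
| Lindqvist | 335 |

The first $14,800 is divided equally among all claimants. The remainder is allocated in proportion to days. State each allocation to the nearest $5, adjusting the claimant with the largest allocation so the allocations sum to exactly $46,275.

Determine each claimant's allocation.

Equal tier: $14,800 ÷ 4 = $3,700 apiece.
Remainder $31,475 by days (total 931): Dube 8,249.09 → $8,250; Nwosu 5,307.81 → $5,310; Vance 6,592.51 → $6,595; Lindqvist 11,325.59 → $11,325.
Rounding difference −$5 on remainder applied to Lindqvist.
Totals: Dube $3,700 + $8,250 = $11,950; Nwosu $3,700 + $5,310 = $9,010; Vance $3,700 + $6,595 = $10,295; Lindqvist $3,700 + $11,320 = $15,020.

Dube: $11,950 · Nwosu: $9,010 · Vance: $10,295 · Lindqvist: $15,020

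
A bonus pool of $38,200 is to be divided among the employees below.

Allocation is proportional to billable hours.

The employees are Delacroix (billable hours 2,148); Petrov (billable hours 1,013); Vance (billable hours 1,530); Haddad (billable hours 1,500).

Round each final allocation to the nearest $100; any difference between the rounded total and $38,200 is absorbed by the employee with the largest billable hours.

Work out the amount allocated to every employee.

Combined billable hours = 6,191.
Pro-rata amounts: Delacroix 2,148/6,191 × $38,200 = 13,253.69; Petrov 1,013/6,191 × $38,200 = 6,250.46; Vance 1,530/6,191 × $38,200 = 9,440.48; Haddad 1,500/6,191 × $38,200 = 9,255.37.
At nearest $100: Delacroix $13,300; Petrov $6,300; Vance $9,400; Haddad $9,300. Sum = $38,300.
Difference $38,200 − $38,300 = −$100 applied to largest billable hours (Delacroix): Delacroix becomes $13,200.

Delacroix: $13,200; Petrov: $6,300; Vance: $9,400; Haddad: $9,300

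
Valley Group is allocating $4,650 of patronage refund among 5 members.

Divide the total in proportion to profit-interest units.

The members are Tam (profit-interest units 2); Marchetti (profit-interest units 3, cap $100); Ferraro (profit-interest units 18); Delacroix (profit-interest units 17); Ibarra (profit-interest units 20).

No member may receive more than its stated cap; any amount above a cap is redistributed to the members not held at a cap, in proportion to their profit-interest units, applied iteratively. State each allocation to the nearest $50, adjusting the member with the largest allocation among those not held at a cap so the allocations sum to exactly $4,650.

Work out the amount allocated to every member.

Combined profit-interest units = 60.
Unconstrained shares: Tam 155.00; Marchetti 232.50; Ferraro 1,395.00; Delacroix 1,317.50; Ibarra 1,550.00.
Capped: Marchetti ($100); balance $4,550 reallocated over remaining profit-interest units 57.
Redistributed shares: Tam 159.65 → $150; Ferraro 1,436.84 → $1,450; Delacroix 1,357.02 → $1,350; Ibarra 1,596.49 → $1,600.

Tam: $150; Marchetti: $100; Ferraro: $1,450; Delacroix: $1,350; Ibarra: $1,600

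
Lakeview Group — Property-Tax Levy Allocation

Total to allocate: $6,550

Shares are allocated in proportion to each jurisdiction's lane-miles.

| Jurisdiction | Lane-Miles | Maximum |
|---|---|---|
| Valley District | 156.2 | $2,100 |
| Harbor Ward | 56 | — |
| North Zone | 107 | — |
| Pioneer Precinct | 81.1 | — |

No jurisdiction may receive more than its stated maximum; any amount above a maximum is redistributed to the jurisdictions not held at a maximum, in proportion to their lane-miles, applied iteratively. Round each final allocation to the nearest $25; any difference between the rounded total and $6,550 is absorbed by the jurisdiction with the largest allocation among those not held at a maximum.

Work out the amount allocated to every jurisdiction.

Valley District: $2,100 · Harbor Ward: $1,025 · North Zone: $1,950 · Pioneer Precinct: $1,475

Sum of lane-miles: 400.3.
Pro-rata shares before constraints: Valley District 2,555.86; Harbor Ward 916.31; North Zone 1,750.81; Pioneer Precinct 1,327.02.
Cap binds for Valley District ($2,100); balance $4,450 reallocated over remaining lane-miles 244.1.
Shares after redistribution: Harbor Ward 1,020.89 → $1,025; North Zone 1,950.63 → $1,950; Pioneer Precinct 1,478.47 → $1,475.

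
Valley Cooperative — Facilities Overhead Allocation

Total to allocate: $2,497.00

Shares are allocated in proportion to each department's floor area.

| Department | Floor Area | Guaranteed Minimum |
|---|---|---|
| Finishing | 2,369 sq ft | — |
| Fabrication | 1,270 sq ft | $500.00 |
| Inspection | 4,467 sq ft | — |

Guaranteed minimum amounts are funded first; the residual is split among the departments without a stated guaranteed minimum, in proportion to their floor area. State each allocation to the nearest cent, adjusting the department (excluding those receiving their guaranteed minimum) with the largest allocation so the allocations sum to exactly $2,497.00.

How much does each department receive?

Guaranteed amounts: Fabrication $500.00. Balance $1,997.00.
Balance split over remaining floor area 6,836: Finishing 692.0557 → $692.06; Inspection 1,304.9443 → $1,304.94.

Finishing: $692.06 · Fabrication: $500.00 · Inspection: $1,304.94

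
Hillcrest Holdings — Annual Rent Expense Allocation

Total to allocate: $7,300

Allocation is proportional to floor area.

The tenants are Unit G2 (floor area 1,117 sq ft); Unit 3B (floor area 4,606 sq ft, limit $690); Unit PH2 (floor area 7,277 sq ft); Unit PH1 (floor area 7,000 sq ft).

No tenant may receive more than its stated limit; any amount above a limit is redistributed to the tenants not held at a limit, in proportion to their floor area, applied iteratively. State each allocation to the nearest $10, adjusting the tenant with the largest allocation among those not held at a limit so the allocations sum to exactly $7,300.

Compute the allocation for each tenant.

Combined floor area = 20,000.
Unconstrained shares: Unit G2 407.70; Unit 3B 1,681.19; Unit PH2 2,656.11; Unit PH1 2,555.00.
Held at cap: Unit 3B ($690); residual $6,610 reallocated over remaining floor area 15,394.
Shares after redistribution: Unit G2 479.63 → $480; Unit PH2 3,124.66 → $3,120; Unit PH1 3,005.72 → $3,010.

Unit G2: $480; Unit 3B: $690; Unit PH2: $3,120; Unit PH1: $3,010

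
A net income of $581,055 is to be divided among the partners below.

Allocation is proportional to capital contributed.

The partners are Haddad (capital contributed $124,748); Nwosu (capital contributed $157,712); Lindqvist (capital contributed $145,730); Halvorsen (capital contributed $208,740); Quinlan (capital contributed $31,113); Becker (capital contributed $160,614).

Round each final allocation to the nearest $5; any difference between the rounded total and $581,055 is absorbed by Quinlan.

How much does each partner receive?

Combined capital contributed = 828,657.
Proportional shares: Haddad 124,748/828,657 × $581,055 = 87,473.40; Nwosu 157,712/828,657 × $581,055 = 110,587.79; Lindqvist 145,730/828,657 × $581,055 = 102,186.00; Halvorsen 208,740/828,657 × $581,055 = 146,368.67; Quinlan 31,113/828,657 × $581,055 = 21,816.46; Becker 160,614/828,657 × $581,055 = 112,622.67.
Rounded to nearest $5: Haddad $87,475; Nwosu $110,590; Lindqvist $102,185; Halvorsen $146,370; Quinlan $21,815; Becker $112,625. Sum = $581,060.
Difference $581,055 − $581,060 = −$5 applied to Quinlan: Quinlan becomes $21,810.

Haddad: $87,475 · Nwosu: $110,590 · Lindqvist: $102,185 · Halvorsen: $146,370 · Quinlan: $21,810 · Becker: $112,625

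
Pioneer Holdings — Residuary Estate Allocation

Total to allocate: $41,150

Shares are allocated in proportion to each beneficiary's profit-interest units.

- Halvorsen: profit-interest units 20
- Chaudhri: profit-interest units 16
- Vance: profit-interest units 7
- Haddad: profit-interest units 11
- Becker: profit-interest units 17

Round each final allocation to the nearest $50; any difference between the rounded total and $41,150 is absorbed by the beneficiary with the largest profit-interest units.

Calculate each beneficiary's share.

Sum of profit-interest units: 20 + 16 + 7 + 11 + 17 = 71.
Proportional shares: Halvorsen 11,591.55; Chaudhri 9,273.24; Vance 4,057.04; Haddad 6,375.35; Becker 9,852.82.
After rounding ($50): Halvorsen $11,600; Chaudhri $9,250; Vance $4,050; Haddad $6,400; Becker $9,850. Sum = $41,150.
No rounding difference to absorb.

Halvorsen: $11,600 · Chaudhri: $9,250 · Vance: $4,050 · Haddad: $6,400 · Becker: $9,850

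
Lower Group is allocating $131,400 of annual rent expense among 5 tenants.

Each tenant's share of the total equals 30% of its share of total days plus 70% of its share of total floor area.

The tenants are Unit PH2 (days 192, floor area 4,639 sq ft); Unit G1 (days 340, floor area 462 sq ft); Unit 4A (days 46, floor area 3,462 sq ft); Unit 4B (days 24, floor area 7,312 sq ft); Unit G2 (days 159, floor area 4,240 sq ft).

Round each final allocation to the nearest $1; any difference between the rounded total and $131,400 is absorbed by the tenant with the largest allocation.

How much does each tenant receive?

Unit PH2: $31,158 | Unit G1: $19,725 | Unit 4A: $18,214 | Unit 4B: $34,678 | Unit G2: $27,625

Days total 761; floor area total 20,115.
Blended shares (30% days + 70% floor area): Unit PH2 0.2371; Unit G1 0.1501; Unit 4A 0.1386; Unit 4B 0.2639; Unit G2 0.2102.
Raw shares: Unit PH2 31,158.44; Unit G1 19,724.68; Unit 4A 18,213.52; Unit 4B 34,678.84; Unit G2 27,624.52.
After rounding ($1): Unit PH2 $31,158; Unit G1 $19,725; Unit 4A $18,214; Unit 4B $34,679; Unit G2 $27,625. Sum = $131,401.
Difference $131,400 − $131,401 = −$1 applied to largest allocation (Unit 4B): Unit 4B becomes $34,678.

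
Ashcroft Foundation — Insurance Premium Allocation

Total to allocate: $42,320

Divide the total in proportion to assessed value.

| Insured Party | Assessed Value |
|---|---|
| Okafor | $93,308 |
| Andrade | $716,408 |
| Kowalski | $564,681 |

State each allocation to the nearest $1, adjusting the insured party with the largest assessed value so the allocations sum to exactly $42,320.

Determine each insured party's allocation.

Okafor: $2,873; Andrade: $22,060; Kowalski: $17,387

Assessed value total: 1,374,397.
Pro-rata amounts: Okafor 93,308/1,374,397 × $42,320 = 2,873.11; Andrade 716,408/1,374,397 × $42,320 = 22,059.41; Kowalski 564,681/1,374,397 × $42,320 = 17,387.48.
Rounded to nearest $1: Okafor $2,873; Andrade $22,059; Kowalski $17,387. Sum = $42,319.
Difference $42,320 − $42,319 = +$1 applied to largest assessed value (Andrade): Andrade becomes $22,060.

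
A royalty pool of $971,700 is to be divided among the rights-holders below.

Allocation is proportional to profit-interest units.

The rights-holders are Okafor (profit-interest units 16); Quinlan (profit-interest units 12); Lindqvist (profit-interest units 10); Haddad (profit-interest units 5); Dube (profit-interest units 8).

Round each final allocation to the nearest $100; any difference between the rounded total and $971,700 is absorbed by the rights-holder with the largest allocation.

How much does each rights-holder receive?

Total profit-interest units = 51.
Proportional shares: Okafor 16/51 × $971,700 = 304,847.06; Quinlan 12/51 × $971,700 = 228,635.29; Lindqvist 10/51 × $971,700 = 190,529.41; Haddad 5/51 × $971,700 = 95,264.71; Dube 8/51 × $971,700 = 152,423.53.
After rounding ($100): Okafor $304,800; Quinlan $228,600; Lindqvist $190,500; Haddad $95,300; Dube $152,400. Sum = $971,600.
Difference $971,700 − $971,600 = +$100 applied to largest allocation (Okafor): Okafor becomes $304,900.

Okafor: $304,900; Quinlan: $228,600; Lindqvist: $190,500; Haddad: $95,300; Dube: $152,400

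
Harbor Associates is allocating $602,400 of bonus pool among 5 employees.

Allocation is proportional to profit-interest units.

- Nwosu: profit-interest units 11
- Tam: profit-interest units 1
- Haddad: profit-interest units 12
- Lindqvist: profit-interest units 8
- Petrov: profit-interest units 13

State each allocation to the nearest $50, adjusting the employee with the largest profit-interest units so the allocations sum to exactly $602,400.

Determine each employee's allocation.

Total profit-interest units = 45.
Raw shares: Nwosu 11/45 × $602,400 = 147,253.33; Tam 1/45 × $602,400 = 13,386.67; Haddad 12/45 × $602,400 = 160,640.00; Lindqvist 8/45 × $602,400 = 107,093.33; Petrov 13/45 × $602,400 = 174,026.67.
Rounded to nearest $50: Nwosu $147,250; Tam $13,400; Haddad $160,650; Lindqvist $107,100; Petrov $174,050. Sum = $602,450.
Difference $602,400 − $602,450 = −$50 applied to largest profit-interest units (Petrov): Petrov becomes $174,000.

Nwosu: $147,250 | Tam: $13,400 | Haddad: $160,650 | Lindqvist: $107,100 | Petrov: $174,000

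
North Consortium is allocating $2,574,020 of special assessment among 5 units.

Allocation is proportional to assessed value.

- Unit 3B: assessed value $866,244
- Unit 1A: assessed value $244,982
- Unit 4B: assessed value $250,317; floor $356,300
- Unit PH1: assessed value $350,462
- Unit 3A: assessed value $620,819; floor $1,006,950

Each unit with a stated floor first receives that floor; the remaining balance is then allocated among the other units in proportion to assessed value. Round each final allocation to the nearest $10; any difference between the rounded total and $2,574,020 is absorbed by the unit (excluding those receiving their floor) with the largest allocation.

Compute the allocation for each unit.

Fund the minimums — Unit 4B $356,300; Unit 3A $1,006,950. Balance $1,210,770.
Balance split over remaining assessed value 1,461,688: Unit 3B 717,541.81 → $717,540; Unit 1A 202,927.61 → $202,930; Unit PH1 290,300.58 → $290,300.

Unit 3B: $717,540; Unit 1A: $202,930; Unit 4B: $356,300; Unit PH1: $290,300; Unit 3A: $1,006,950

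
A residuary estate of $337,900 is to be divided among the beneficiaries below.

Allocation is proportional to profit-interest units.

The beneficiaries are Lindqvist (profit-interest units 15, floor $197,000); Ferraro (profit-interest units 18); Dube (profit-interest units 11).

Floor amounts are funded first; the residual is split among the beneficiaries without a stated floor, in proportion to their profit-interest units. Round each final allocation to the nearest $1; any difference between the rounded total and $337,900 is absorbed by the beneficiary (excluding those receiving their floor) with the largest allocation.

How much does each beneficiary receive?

Minimums first: Lindqvist $197,000. Remaining pool $140,900.
Remaining pool split over remaining profit-interest units 29: Ferraro 87,455.17 → $87,455; Dube 53,444.83 → $53,445.

Lindqvist: $197,000 | Ferraro: $87,455 | Dube: $53,445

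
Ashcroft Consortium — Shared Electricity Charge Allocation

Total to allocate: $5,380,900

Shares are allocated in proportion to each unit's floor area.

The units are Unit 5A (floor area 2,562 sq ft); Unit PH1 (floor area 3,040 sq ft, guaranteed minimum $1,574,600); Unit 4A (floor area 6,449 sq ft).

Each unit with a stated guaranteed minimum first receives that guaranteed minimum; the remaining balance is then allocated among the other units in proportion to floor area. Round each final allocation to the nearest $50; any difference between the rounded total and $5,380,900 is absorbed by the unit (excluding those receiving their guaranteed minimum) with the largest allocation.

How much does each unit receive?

Guaranteed amounts: Unit PH1 $1,574,600. Residual $3,806,300.
Residual split over remaining floor area 9,011: Unit 5A 1,082,204.04 → $1,082,200; Unit 4A 2,724,095.96 → $2,724,100.

Unit 5A: $1,082,200 · Unit PH1: $1,574,600 · Unit 4A: $2,724,100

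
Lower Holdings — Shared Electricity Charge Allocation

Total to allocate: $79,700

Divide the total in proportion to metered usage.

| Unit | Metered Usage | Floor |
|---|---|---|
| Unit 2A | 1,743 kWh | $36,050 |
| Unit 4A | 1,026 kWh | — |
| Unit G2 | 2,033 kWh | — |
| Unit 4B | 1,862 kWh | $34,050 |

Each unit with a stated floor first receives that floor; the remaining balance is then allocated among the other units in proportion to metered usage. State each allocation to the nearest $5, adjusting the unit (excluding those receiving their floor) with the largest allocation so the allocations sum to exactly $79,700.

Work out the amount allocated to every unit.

Unit 2A: $36,050 | Unit 4A: $3,220 | Unit G2: $6,380 | Unit 4B: $34,050

Minimums first: Unit 2A $36,050; Unit 4B $34,050. Balance $9,600.
Balance split over remaining metered usage 3,059: Unit 4A 3,219.88 → $3,220; Unit G2 6,380.12 → $6,380.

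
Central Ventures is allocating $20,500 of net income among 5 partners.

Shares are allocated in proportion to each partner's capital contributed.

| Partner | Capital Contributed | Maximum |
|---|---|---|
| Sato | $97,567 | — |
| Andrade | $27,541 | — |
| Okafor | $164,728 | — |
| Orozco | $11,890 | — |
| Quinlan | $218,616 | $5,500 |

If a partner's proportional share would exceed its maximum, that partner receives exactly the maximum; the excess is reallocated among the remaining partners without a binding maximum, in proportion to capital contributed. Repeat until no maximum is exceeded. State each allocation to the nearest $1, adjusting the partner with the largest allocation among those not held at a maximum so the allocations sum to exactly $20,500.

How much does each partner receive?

Sato: $4,850; Andrade: $1,369; Okafor: $8,190; Orozco: $591; Quinlan: $5,500

Combined capital contributed = 520,342.
Pro-rata shares before constraints: Sato 3,843.86; Andrade 1,085.04; Okafor 6,489.82; Orozco 468.43; Quinlan 8,612.85.
Held at cap: Quinlan ($5,500); residual $15,000 reallocated over remaining capital contributed 301,726.
Remaining shares: Sato 4,850.44 → $4,850; Andrade 1,369.17 → $1,369; Okafor 8,189.28 → $8,189; Orozco 591.10 → $591.
Rounding difference +$1 applied to Okafor → $8,190.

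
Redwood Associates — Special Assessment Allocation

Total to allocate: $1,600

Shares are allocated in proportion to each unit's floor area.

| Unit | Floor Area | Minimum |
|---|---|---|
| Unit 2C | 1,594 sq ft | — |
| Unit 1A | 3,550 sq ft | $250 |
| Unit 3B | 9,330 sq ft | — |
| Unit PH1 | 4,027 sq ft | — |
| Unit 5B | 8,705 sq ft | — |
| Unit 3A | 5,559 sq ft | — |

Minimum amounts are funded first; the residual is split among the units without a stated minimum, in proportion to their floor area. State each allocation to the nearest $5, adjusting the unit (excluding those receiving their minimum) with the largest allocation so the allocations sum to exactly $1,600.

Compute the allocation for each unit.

Unit 2C: $75; Unit 1A: $250; Unit 3B: $435; Unit PH1: $185; Unit 5B: $400; Unit 3A: $255

Guaranteed amounts: Unit 1A $250. Balance $1,350.
Balance split over remaining floor area 29,215: Unit 2C 73.66 → $75; Unit 3B 431.13 → $430; Unit PH1 186.08 → $185; Unit 5B 402.25 → $400; Unit 3A 256.88 → $255.
Rounding difference +$5 applied to Unit 3B → $435.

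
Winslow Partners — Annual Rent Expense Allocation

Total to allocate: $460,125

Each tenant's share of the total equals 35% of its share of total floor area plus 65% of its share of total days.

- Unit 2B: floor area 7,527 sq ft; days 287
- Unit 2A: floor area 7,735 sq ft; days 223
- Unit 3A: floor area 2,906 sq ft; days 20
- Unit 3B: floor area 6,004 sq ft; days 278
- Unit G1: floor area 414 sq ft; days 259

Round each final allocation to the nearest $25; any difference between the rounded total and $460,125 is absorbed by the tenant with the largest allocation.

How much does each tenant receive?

Floor area total 24,586; days total 1,067.
Combined weights (35% floor area + 65% days): Unit 2B 0.2820; Unit 2A 0.2460; Unit 3A 0.0536; Unit 3B 0.2548; Unit G1 0.1637.
Pro-rata amounts: Unit 2B 129,749.93; Unit 2A 113,173.10; Unit 3A 24,640.97; Unit 3B 117,251.23; Unit G1 75,309.77.
At nearest $25: Unit 2B $129,750; Unit 2A $113,175; Unit 3A $24,650; Unit 3B $117,250; Unit G1 $75,300. Sum = $460,125.
No rounding difference to absorb.

Unit 2B: $129,750 · Unit 2A: $113,175 · Unit 3A: $24,650 · Unit 3B: $117,250 · Unit G1: $75,300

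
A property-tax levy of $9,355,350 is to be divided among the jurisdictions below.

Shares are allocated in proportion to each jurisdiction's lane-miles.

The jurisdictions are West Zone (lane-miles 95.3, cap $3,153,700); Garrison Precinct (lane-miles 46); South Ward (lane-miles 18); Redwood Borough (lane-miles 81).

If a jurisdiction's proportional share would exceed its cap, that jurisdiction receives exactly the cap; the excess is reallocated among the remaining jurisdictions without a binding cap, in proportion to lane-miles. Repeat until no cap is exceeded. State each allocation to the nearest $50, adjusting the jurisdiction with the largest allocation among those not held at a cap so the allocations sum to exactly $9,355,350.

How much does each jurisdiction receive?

West Zone: $3,153,700 | Garrison Precinct: $1,967,400 | South Ward: $769,850 | Redwood Borough: $3,464,400

Combined lane-miles = 240.3.
Pro-rata shares before constraints: West Zone 3,710,215.79; Garrison Precinct 1,790,870.16; South Ward 700,775.28; Redwood Borough 3,153,488.76.
Held at cap: West Zone ($3,153,700); residual $6,201,650 reallocated over remaining lane-miles 145.
Shares after redistribution: Garrison Precinct 1,967,420.00 → $1,967,400; South Ward 769,860.00 → $769,850; Redwood Borough 3,464,370.00 → $3,464,350.
Rounding difference +$50 applied to Redwood Borough → $3,464,400.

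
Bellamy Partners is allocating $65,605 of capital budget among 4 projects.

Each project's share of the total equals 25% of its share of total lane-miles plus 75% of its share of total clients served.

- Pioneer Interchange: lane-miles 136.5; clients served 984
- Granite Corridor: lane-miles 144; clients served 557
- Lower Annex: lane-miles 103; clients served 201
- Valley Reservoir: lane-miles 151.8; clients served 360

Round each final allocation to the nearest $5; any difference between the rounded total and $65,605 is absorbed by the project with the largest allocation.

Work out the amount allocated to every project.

Totals — lane-miles 535.3, clients served 2,102.
Composite weights (25% lane-miles + 75% clients served): Pioneer Interchange 0.4148; Granite Corridor 0.2660; Lower Annex 0.1198; Valley Reservoir 0.1993.
Pro-rata amounts: Pioneer Interchange 27,215.81; Granite Corridor 17,450.36; Lower Annex 7,860.88; Valley Reservoir 13,077.96.
After rounding ($5): Pioneer Interchange $27,215; Granite Corridor $17,450; Lower Annex $7,860; Valley Reservoir $13,080. Sum = $65,605.
No rounding difference to absorb.

Pioneer Interchange: $27,215 | Granite Corridor: $17,450 | Lower Annex: $7,860 | Valley Reservoir: $13,080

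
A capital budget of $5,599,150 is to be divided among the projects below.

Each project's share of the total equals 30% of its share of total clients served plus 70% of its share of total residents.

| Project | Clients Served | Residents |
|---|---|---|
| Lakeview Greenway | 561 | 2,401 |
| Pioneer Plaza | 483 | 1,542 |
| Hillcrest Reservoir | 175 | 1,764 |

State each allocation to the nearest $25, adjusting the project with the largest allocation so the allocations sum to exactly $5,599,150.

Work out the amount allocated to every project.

Lakeview Greenway: $2,422,000; Pioneer Plaza: $1,724,550; Hillcrest Reservoir: $1,452,600

Clients served total 1,219; residents total 5,707.
Combined weights (30% clients served + 70% residents): Lakeview Greenway 0.4326; Pioneer Plaza 0.3080; Hillcrest Reservoir 0.2594.
Proportional shares: Lakeview Greenway 2,421,979.36; Pioneer Plaza 1,724,561.01; Hillcrest Reservoir 1,452,609.63.
After rounding ($25): Lakeview Greenway $2,421,975; Pioneer Plaza $1,724,550; Hillcrest Reservoir $1,452,600. Sum = $5,599,125.
Difference $5,599,150 − $5,599,125 = +$25 applied to largest allocation (Lakeview Greenway): Lakeview Greenway becomes $2,422,000.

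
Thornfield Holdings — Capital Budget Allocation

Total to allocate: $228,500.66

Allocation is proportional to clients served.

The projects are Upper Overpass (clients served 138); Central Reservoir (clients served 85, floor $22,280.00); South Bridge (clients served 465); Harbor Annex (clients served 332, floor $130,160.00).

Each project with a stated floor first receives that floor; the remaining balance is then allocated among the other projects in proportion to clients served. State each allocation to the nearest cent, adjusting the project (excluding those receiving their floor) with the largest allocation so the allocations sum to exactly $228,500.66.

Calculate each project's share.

Guaranteed amounts: Central Reservoir $22,280.00; Harbor Annex $130,160.00. Remaining pool $76,060.66.
Remaining pool split over remaining clients served 603: Upper Overpass 17,406.9172 → $17,406.92; South Bridge 58,653.7428 → $58,653.74.

Upper Overpass: $17,406.92 · Central Reservoir: $22,280.00 · South Bridge: $58,653.74 · Harbor Annex: $130,160.00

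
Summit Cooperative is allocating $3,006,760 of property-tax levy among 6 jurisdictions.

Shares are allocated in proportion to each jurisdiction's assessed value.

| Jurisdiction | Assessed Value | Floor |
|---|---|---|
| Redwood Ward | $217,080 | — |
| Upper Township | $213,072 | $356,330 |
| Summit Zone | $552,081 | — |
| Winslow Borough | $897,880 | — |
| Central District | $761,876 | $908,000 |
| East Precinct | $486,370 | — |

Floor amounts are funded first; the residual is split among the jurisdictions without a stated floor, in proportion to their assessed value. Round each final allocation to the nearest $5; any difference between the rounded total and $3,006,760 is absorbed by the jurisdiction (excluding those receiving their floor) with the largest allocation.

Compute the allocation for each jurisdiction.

Redwood Ward: $175,650 · Upper Township: $356,330 · Summit Zone: $446,715 · Winslow Borough: $726,520 · Central District: $908,000 · East Precinct: $393,545

Guaranteed amounts: Upper Township $356,330; Central District $908,000. Remaining pool $1,742,430.
Remaining pool split over remaining assessed value 2,153,411: Redwood Ward 175,650.03 → $175,650; Summit Zone 446,715.70 → $446,715; Winslow Borough 726,518.56 → $726,520; East Precinct 393,545.72 → $393,545.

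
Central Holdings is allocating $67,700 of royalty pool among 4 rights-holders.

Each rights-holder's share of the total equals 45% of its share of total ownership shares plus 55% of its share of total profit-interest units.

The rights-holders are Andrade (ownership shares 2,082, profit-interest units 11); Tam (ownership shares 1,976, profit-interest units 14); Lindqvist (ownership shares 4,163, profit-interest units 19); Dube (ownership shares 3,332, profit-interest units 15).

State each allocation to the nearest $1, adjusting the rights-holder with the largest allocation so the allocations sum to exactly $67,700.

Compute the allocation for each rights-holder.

Andrade: $12,432 | Tam: $14,046 | Lindqvist: $22,969 | Dube: $18,253

Ownership shares total 11,553; profit-interest units total 59.
Blended shares (45% ownership shares + 55% profit-interest units): Andrade 0.1836; Tam 0.2075; Lindqvist 0.3393; Dube 0.2696.
Raw shares: Andrade 12,432.31; Tam 14,046.09; Lindqvist 22,968.67; Dube 18,252.93.
Rounded to nearest $1: Andrade $12,432; Tam $14,046; Lindqvist $22,969; Dube $18,253. Sum = $67,700.
Rounded total matches; no reconciliation needed.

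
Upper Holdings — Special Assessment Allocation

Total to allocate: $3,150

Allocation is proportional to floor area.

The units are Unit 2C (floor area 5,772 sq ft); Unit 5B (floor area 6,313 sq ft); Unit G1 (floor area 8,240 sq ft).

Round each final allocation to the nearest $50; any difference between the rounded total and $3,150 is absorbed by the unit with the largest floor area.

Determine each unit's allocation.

Combined floor area = 20,325.
Raw shares: Unit 2C 5,772/20,325 × $3,150 = 894.55; Unit 5B 6,313/20,325 × $3,150 = 978.40; Unit G1 8,240/20,325 × $3,150 = 1,277.05.
After rounding ($50): Unit 2C $900; Unit 5B $1,000; Unit G1 $1,300. Sum = $3,200.
Difference $3,150 − $3,200 = −$50 applied to largest floor area (Unit G1): Unit G1 becomes $1,250.

Unit 2C: $900 · Unit 5B: $1,000 · Unit G1: $1,250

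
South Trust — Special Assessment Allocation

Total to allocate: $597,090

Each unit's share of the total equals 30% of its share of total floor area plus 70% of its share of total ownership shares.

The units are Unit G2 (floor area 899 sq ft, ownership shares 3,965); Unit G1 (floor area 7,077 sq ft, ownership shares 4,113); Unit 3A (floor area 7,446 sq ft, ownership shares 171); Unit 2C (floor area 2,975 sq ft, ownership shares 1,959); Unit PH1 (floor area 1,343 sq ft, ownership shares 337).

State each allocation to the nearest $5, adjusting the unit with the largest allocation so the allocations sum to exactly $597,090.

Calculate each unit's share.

Floor area total 19,740; ownership shares total 10,545.
Combined weights (30% floor area + 70% ownership shares): Unit G2 0.2769; Unit G1 0.3806; Unit 3A 0.1245; Unit 2C 0.1753; Unit PH1 0.0428.
Proportional shares: Unit G2 165,315.07; Unit G1 227,242.34; Unit 3A 74,345.14; Unit 2C 104,643.27; Unit PH1 25,544.18.
Rounded to nearest $5: Unit G2 $165,315; Unit G1 $227,240; Unit 3A $74,345; Unit 2C $104,645; Unit PH1 $25,545. Sum = $597,090.
Rounded total matches; no reconciliation needed.

Unit G2: $165,315; Unit G1: $227,240; Unit 3A: $74,345; Unit 2C: $104,645; Unit PH1: $25,545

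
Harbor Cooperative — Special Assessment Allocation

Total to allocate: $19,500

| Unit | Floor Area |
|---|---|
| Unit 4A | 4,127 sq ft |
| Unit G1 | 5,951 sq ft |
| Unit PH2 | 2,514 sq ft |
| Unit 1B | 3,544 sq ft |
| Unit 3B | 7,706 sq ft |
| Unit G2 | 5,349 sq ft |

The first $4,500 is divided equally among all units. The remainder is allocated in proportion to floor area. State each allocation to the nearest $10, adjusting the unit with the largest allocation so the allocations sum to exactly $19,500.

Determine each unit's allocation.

First tranche $4,500 split equally: $750 each.
Remainder $15,000 by floor area (total 29,191): Unit 4A 2,120.69 → $2,120; Unit G1 3,057.96 → $3,060; Unit PH2 1,291.84 → $1,290; Unit 1B 1,821.11 → $1,820; Unit 3B 3,959.78 → $3,960; Unit G2 2,748.62 → $2,750.
Totals: Unit 4A $750 + $2,120 = $2,870; Unit G1 $750 + $3,060 = $3,810; Unit PH2 $750 + $1,290 = $2,040; Unit 1B $750 + $1,820 = $2,570; Unit 3B $750 + $3,960 = $4,710; Unit G2 $750 + $2,750 = $3,500.

Unit 4A: $2,870; Unit G1: $3,810; Unit PH2: $2,040; Unit 1B: $2,570; Unit 3B: $4,710; Unit G2: $3,500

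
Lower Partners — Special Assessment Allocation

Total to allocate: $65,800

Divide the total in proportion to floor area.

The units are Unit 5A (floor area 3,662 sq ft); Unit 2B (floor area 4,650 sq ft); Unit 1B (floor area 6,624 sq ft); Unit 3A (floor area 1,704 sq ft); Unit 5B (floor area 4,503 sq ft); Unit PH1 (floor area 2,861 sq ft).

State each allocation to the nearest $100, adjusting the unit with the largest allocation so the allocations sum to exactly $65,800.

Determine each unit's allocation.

Total floor area = 24,004.
Unrounded shares: Unit 5A 3,662/24,004 × $65,800 = 10,038.31; Unit 2B 4,650/24,004 × $65,800 = 12,746.63; Unit 1B 6,624/24,004 × $65,800 = 18,157.77; Unit 3A 1,704/24,004 × $65,800 = 4,671.02; Unit 5B 4,503/24,004 × $65,800 = 12,343.67; Unit PH1 2,861/24,004 × $65,800 = 7,842.60.
After rounding ($100): Unit 5A $10,000; Unit 2B $12,700; Unit 1B $18,200; Unit 3A $4,700; Unit 5B $12,300; Unit PH1 $7,800. Sum = $65,700.
Difference $65,800 − $65,700 = +$100 applied to largest allocation (Unit 1B): Unit 1B becomes $18,300.

Unit 5A: $10,000; Unit 2B: $12,700; Unit 1B: $18,300; Unit 3A: $4,700; Unit 5B: $12,300; Unit PH1: $7,800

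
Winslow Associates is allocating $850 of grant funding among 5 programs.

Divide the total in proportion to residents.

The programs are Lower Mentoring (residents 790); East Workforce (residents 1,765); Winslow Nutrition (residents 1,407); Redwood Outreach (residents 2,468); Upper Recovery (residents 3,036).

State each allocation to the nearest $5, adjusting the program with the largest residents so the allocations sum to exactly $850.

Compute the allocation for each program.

Lower Mentoring: $70 · East Workforce: $160 · Winslow Nutrition: $125 · Redwood Outreach: $220 · Upper Recovery: $275

Combined residents = 790 + 1,765 + 1,407 + 2,468 + 3,036 = 9,466.
Unrounded shares: Lower Mentoring 70.94; East Workforce 158.49; Winslow Nutrition 126.34; Redwood Outreach 221.61; Upper Recovery 272.62.
After rounding ($5): Lower Mentoring $70; East Workforce $160; Winslow Nutrition $125; Redwood Outreach $220; Upper Recovery $275. Sum = $850.
Sum already equals the total — no adjustment.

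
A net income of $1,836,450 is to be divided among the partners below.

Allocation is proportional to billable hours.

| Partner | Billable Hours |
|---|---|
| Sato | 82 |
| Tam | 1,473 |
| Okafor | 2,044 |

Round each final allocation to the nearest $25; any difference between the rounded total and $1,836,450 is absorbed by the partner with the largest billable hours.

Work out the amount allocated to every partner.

Combined billable hours = 82 + 1,473 + 2,044 = 3,599.
Unrounded shares: Sato 41,841.87; Tam 751,622.91; Okafor 1,042,985.22.
After rounding ($25): Sato $41,850; Tam $751,625; Okafor $1,042,975. Sum = $1,836,450.
No rounding difference to absorb.

Sato: $41,850; Tam: $751,625; Okafor: $1,042,975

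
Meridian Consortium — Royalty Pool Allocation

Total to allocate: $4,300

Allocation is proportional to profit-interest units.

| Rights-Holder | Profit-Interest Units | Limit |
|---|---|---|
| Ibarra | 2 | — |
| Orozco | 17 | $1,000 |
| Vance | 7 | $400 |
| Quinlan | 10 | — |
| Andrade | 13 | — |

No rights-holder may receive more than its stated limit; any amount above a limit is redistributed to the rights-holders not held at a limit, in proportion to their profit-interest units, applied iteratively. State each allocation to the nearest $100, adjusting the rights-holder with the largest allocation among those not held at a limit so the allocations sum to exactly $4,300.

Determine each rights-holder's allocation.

Ibarra: $200 · Orozco: $1,000 · Vance: $400 · Quinlan: $1,200 · Andrade: $1,500

Sum of profit-interest units: 49.
Pro-rata shares before constraints: Ibarra 175.51; Orozco 1,491.84; Vance 614.29; Quinlan 877.55; Andrade 1,140.82.
Held at cap: Orozco ($1,000), Vance ($400); remaining pool $2,900 reallocated over remaining profit-interest units 25.
Remaining shares: Ibarra 232.00 → $200; Quinlan 1,160.00 → $1,200; Andrade 1,508.00 → $1,500.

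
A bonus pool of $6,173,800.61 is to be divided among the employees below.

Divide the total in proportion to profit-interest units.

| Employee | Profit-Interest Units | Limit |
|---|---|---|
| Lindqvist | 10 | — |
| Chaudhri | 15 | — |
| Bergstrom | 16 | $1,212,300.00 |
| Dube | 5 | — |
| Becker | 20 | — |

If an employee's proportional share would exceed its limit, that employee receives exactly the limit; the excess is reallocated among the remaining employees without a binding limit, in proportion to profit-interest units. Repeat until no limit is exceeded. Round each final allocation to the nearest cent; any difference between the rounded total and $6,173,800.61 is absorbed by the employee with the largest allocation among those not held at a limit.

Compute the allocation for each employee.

Sum of profit-interest units: 66.
Pro-rata shares before constraints: Lindqvist 935,424.3348; Chaudhri 1,403,136.5023; Bergstrom 1,496,678.9358; Dube 467,712.1674; Becker 1,870,848.6697.
Cap binds for Bergstrom ($1,212,300.00); residual $4,961,500.61 reallocated over remaining profit-interest units 50.
Redistributed shares: Lindqvist 992,300.1220 → $992,300.12; Chaudhri 1,488,450.1830 → $1,488,450.18; Dube 496,150.0610 → $496,150.06; Becker 1,984,600.2440 → $1,984,600.24.
Rounding difference +$0.01 applied to Becker → $1,984,600.25.

Lindqvist: $992,300.12 · Chaudhri: $1,488,450.18 · Bergstrom: $1,212,300.00 · Dube: $496,150.06 · Becker: $1,984,600.25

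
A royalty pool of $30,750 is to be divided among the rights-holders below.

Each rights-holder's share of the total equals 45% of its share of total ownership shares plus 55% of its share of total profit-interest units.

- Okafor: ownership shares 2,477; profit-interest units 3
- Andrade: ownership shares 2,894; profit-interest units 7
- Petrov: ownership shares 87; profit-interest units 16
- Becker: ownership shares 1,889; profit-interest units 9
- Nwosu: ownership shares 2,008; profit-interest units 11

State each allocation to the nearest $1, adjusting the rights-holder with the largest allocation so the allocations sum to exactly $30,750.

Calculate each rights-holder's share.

Ownership shares total 9,355; profit-interest units total 46.
Composite weights (45% ownership shares + 55% profit-interest units): Okafor 0.1550; Andrade 0.2229; Petrov 0.1955; Becker 0.1985; Nwosu 0.2281.
Unrounded shares: Okafor 4,766.86; Andrade 6,854.32; Petrov 6,011.30; Becker 6,103.09; Nwosu 7,014.44.
After rounding ($1): Okafor $4,767; Andrade $6,854; Petrov $6,011; Becker $6,103; Nwosu $7,014. Sum = $30,749.
Difference $30,750 − $30,749 = +$1 applied to largest allocation (Nwosu): Nwosu becomes $7,015.

Okafor: $4,767 | Andrade: $6,854 | Petrov: $6,011 | Becker: $6,103 | Nwosu: $7,015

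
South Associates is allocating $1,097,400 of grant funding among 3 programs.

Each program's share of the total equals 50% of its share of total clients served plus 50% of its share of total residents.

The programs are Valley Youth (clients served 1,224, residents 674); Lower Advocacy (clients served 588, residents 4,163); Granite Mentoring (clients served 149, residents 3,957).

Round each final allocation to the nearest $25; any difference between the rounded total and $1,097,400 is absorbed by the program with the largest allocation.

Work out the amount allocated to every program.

Totals — clients served 1,961, residents 8,794.
Composite weights (50% clients served + 50% residents): Valley Youth 0.3504; Lower Advocacy 0.3866; Granite Mentoring 0.2630.
Pro-rata amounts: Valley Youth 384,536.92; Lower Advocacy 424,275.67; Granite Mentoring 288,587.41.
Rounded to nearest $25: Valley Youth $384,525; Lower Advocacy $424,275; Granite Mentoring $288,575. Sum = $1,097,375.
Difference $1,097,400 − $1,097,375 = +$25 applied to largest allocation (Lower Advocacy): Lower Advocacy becomes $424,300.

Valley Youth: $384,525; Lower Advocacy: $424,300; Granite Mentoring: $288,575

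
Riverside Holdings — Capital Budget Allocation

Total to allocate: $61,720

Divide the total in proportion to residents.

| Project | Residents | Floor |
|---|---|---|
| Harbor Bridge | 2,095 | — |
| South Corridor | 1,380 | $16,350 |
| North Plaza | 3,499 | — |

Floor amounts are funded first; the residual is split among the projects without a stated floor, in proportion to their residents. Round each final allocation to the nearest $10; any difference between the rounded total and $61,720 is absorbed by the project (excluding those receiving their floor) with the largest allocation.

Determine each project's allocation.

Harbor Bridge: $16,990 · South Corridor: $16,350 · North Plaza: $28,380

Fund the minimums — South Corridor $16,350. Balance $45,370.
Balance split over remaining residents 5,594: Harbor Bridge 16,991.45 → $16,990; North Plaza 28,378.55 → $28,380.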